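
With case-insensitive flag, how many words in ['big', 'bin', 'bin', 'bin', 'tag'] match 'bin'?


Case-insensitive matching: compare each word's lowercase form to 'bin'.
  'big' -> lower='big' -> no
  'bin' -> lower='bin' -> MATCH
  'bin' -> lower='bin' -> MATCH
  'bin' -> lower='bin' -> MATCH
  'tag' -> lower='tag' -> no
Matches: ['bin', 'bin', 'bin']
Count: 3

3


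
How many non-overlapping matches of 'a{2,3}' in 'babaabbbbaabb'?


Pattern 'a{2,3}' matches between 2 and 3 consecutive a's (greedy).
String: 'babaabbbbaabb'
Finding runs of a's and applying greedy matching:
  Run at pos 1: 'a' (length 1)
  Run at pos 3: 'aa' (length 2)
  Run at pos 9: 'aa' (length 2)
Matches: ['aa', 'aa']
Count: 2

2


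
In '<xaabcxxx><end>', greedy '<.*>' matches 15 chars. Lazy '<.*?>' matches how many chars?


Greedy '<.*>' tries to match as MUCH as possible.
Lazy '<.*?>' tries to match as LITTLE as possible.

String: '<xaabcxxx><end>'
Greedy '<.*>' starts at first '<' and extends to the LAST '>': '<xaabcxxx><end>' (15 chars)
Lazy '<.*?>' starts at first '<' and stops at the FIRST '>': '<xaabcxxx>' (10 chars)

10


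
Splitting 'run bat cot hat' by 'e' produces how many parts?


Splitting by 'e' breaks the string at each occurrence of the separator.
Text: 'run bat cot hat'
Parts after split:
  Part 1: 'run bat cot hat'
Total parts: 1

1


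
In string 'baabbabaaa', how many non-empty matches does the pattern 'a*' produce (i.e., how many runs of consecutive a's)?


Pattern 'a*' matches zero or more a's. We want non-empty runs of consecutive a's.
String: 'baabbabaaa'
Walking through the string to find runs of a's:
  Run 1: positions 1-2 -> 'aa'
  Run 2: positions 5-5 -> 'a'
  Run 3: positions 7-9 -> 'aaa'
Non-empty runs found: ['aa', 'a', 'aaa']
Count: 3

3


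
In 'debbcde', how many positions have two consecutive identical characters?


Looking for consecutive identical characters in 'debbcde':
  pos 0-1: 'd' vs 'e' -> different
  pos 1-2: 'e' vs 'b' -> different
  pos 2-3: 'b' vs 'b' -> MATCH ('bb')
  pos 3-4: 'b' vs 'c' -> different
  pos 4-5: 'c' vs 'd' -> different
  pos 5-6: 'd' vs 'e' -> different
Consecutive identical pairs: ['bb']
Count: 1

1


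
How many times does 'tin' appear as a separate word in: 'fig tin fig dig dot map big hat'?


Scanning each word for exact match 'tin':
  Word 1: 'fig' -> no
  Word 2: 'tin' -> MATCH
  Word 3: 'fig' -> no
  Word 4: 'dig' -> no
  Word 5: 'dot' -> no
  Word 6: 'map' -> no
  Word 7: 'big' -> no
  Word 8: 'hat' -> no
Total matches: 1

1


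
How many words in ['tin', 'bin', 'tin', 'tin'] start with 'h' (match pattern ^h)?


Pattern ^h anchors to start of word. Check which words begin with 'h':
  'tin' -> no
  'bin' -> no
  'tin' -> no
  'tin' -> no
Matching words: []
Count: 0

0


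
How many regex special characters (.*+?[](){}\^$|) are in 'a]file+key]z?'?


Regex special characters are: . * + ? [ ] ( ) { } \ ^ $ |
Scanning 'a]file+key]z?':
  pos 1: ']' -> SPECIAL
  pos 6: '+' -> SPECIAL
  pos 10: ']' -> SPECIAL
  pos 12: '?' -> SPECIAL
Special chars found: [']', '+', ']', '?']
Total: 4

4


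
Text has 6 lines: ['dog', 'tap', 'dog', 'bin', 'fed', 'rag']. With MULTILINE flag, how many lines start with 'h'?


With MULTILINE flag, ^ matches the start of each line.
Lines: ['dog', 'tap', 'dog', 'bin', 'fed', 'rag']
Checking which lines start with 'h':
  Line 1: 'dog' -> no
  Line 2: 'tap' -> no
  Line 3: 'dog' -> no
  Line 4: 'bin' -> no
  Line 5: 'fed' -> no
  Line 6: 'rag' -> no
Matching lines: []
Count: 0

0


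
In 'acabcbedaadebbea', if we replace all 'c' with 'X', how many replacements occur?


re.sub('c', 'X', text) replaces every occurrence of 'c' with 'X'.
Text: 'acabcbedaadebbea'
Scanning for 'c':
  pos 1: 'c' -> replacement #1
  pos 4: 'c' -> replacement #2
Total replacements: 2

2


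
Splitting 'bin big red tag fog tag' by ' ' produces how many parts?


Splitting by ' ' breaks the string at each occurrence of the separator.
Text: 'bin big red tag fog tag'
Parts after split:
  Part 1: 'bin'
  Part 2: 'big'
  Part 3: 'red'
  Part 4: 'tag'
  Part 5: 'fog'
  Part 6: 'tag'
Total parts: 6

6


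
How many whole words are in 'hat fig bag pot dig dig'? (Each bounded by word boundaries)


Word boundaries (\b) mark the start/end of each word.
Text: 'hat fig bag pot dig dig'
Splitting by whitespace:
  Word 1: 'hat'
  Word 2: 'fig'
  Word 3: 'bag'
  Word 4: 'pot'
  Word 5: 'dig'
  Word 6: 'dig'
Total whole words: 6

6


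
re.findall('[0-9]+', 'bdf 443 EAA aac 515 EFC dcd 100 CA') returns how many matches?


Pattern '[0-9]+' finds one or more digits.
Text: 'bdf 443 EAA aac 515 EFC dcd 100 CA'
Scanning for matches:
  Match 1: '443'
  Match 2: '515'
  Match 3: '100'
Total matches: 3

3


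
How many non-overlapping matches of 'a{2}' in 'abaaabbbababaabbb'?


Pattern 'a{2}' matches exactly 2 consecutive a's (greedy, non-overlapping).
String: 'abaaabbbababaabbb'
Scanning for runs of a's:
  Run at pos 0: 'a' (length 1) -> 0 match(es)
  Run at pos 2: 'aaa' (length 3) -> 1 match(es)
  Run at pos 8: 'a' (length 1) -> 0 match(es)
  Run at pos 10: 'a' (length 1) -> 0 match(es)
  Run at pos 12: 'aa' (length 2) -> 1 match(es)
Matches found: ['aa', 'aa']
Total: 2

2


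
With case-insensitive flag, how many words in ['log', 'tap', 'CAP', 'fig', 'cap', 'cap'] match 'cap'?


Case-insensitive matching: compare each word's lowercase form to 'cap'.
  'log' -> lower='log' -> no
  'tap' -> lower='tap' -> no
  'CAP' -> lower='cap' -> MATCH
  'fig' -> lower='fig' -> no
  'cap' -> lower='cap' -> MATCH
  'cap' -> lower='cap' -> MATCH
Matches: ['CAP', 'cap', 'cap']
Count: 3

3


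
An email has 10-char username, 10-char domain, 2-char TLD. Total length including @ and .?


An email address has format: username@domain.tld
Username length: 10
'@' character: 1
Domain length: 10
'.' character: 1
TLD length: 2
Total = 10 + 1 + 10 + 1 + 2 = 24

24


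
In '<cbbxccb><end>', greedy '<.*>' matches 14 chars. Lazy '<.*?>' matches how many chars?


Greedy '<.*>' tries to match as MUCH as possible.
Lazy '<.*?>' tries to match as LITTLE as possible.

String: '<cbbxccb><end>'
Greedy '<.*>' starts at first '<' and extends to the LAST '>': '<cbbxccb><end>' (14 chars)
Lazy '<.*?>' starts at first '<' and stops at the FIRST '>': '<cbbxccb>' (9 chars)

9


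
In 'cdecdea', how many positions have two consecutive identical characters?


Looking for consecutive identical characters in 'cdecdea':
  pos 0-1: 'c' vs 'd' -> different
  pos 1-2: 'd' vs 'e' -> different
  pos 2-3: 'e' vs 'c' -> different
  pos 3-4: 'c' vs 'd' -> different
  pos 4-5: 'd' vs 'e' -> different
  pos 5-6: 'e' vs 'a' -> different
Consecutive identical pairs: []
Count: 0

0


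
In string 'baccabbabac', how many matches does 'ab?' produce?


Pattern 'ab?' matches 'a' optionally followed by 'b'.
String: 'baccabbabac'
Scanning left to right for 'a' then checking next char:
  Match 1: 'a' (a not followed by b)
  Match 2: 'ab' (a followed by b)
  Match 3: 'ab' (a followed by b)
  Match 4: 'a' (a not followed by b)
Total matches: 4

4


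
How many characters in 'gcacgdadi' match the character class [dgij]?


Character class [dgij] matches any of: {d, g, i, j}
Scanning string 'gcacgdadi' character by character:
  pos 0: 'g' -> MATCH
  pos 1: 'c' -> no
  pos 2: 'a' -> no
  pos 3: 'c' -> no
  pos 4: 'g' -> MATCH
  pos 5: 'd' -> MATCH
  pos 6: 'a' -> no
  pos 7: 'd' -> MATCH
  pos 8: 'i' -> MATCH
Total matches: 5

5


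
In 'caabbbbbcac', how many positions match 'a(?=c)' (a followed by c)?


Lookahead 'a(?=c)' matches 'a' only when followed by 'c'.
String: 'caabbbbbcac'
Checking each position where char is 'a':
  pos 1: 'a' -> no (next='a')
  pos 2: 'a' -> no (next='b')
  pos 9: 'a' -> MATCH (next='c')
Matching positions: [9]
Count: 1

1


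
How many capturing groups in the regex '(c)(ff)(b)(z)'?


To count capturing groups, count each '(' that starts a group.
Pattern: '(c)(ff)(b)(z)'
Walking through the pattern:
  Position 0: '(' -> group #1
  Position 3: '(' -> group #2
  Position 7: '(' -> group #3
  Position 10: '(' -> group #4
Total capturing groups: 4

4


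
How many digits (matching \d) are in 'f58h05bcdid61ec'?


\d matches any digit 0-9.
Scanning 'f58h05bcdid61ec':
  pos 1: '5' -> DIGIT
  pos 2: '8' -> DIGIT
  pos 4: '0' -> DIGIT
  pos 5: '5' -> DIGIT
  pos 11: '6' -> DIGIT
  pos 12: '1' -> DIGIT
Digits found: ['5', '8', '0', '5', '6', '1']
Total: 6

6


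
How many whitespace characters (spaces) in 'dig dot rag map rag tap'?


\s matches whitespace characters (spaces, tabs, etc.).
Text: 'dig dot rag map rag tap'
This text has 6 words separated by spaces.
Number of spaces = number of words - 1 = 6 - 1 = 5

5


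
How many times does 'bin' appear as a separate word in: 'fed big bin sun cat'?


Scanning each word for exact match 'bin':
  Word 1: 'fed' -> no
  Word 2: 'big' -> no
  Word 3: 'bin' -> MATCH
  Word 4: 'sun' -> no
  Word 5: 'cat' -> no
Total matches: 1

1


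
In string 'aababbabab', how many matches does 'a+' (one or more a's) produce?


Pattern 'a+' matches one or more consecutive a's.
String: 'aababbabab'
Scanning for runs of a:
  Match 1: 'aa' (length 2)
  Match 2: 'a' (length 1)
  Match 3: 'a' (length 1)
  Match 4: 'a' (length 1)
Total matches: 4

4


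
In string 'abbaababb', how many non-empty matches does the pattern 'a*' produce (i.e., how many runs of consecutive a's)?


Pattern 'a*' matches zero or more a's. We want non-empty runs of consecutive a's.
String: 'abbaababb'
Walking through the string to find runs of a's:
  Run 1: positions 0-0 -> 'a'
  Run 2: positions 3-4 -> 'aa'
  Run 3: positions 6-6 -> 'a'
Non-empty runs found: ['a', 'aa', 'a']
Count: 3

3


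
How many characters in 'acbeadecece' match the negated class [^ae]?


Negated class [^ae] matches any char NOT in {a, e}
Scanning 'acbeadecece':
  pos 0: 'a' -> no (excluded)
  pos 1: 'c' -> MATCH
  pos 2: 'b' -> MATCH
  pos 3: 'e' -> no (excluded)
  pos 4: 'a' -> no (excluded)
  pos 5: 'd' -> MATCH
  pos 6: 'e' -> no (excluded)
  pos 7: 'c' -> MATCH
  pos 8: 'e' -> no (excluded)
  pos 9: 'c' -> MATCH
  pos 10: 'e' -> no (excluded)
Total matches: 5

5


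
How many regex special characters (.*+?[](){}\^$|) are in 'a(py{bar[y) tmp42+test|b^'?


Regex special characters are: . * + ? [ ] ( ) { } \ ^ $ |
Scanning 'a(py{bar[y) tmp42+test|b^':
  pos 1: '(' -> SPECIAL
  pos 4: '{' -> SPECIAL
  pos 8: '[' -> SPECIAL
  pos 10: ')' -> SPECIAL
  pos 17: '+' -> SPECIAL
  pos 22: '|' -> SPECIAL
  pos 24: '^' -> SPECIAL
Special chars found: ['(', '{', '[', ')', '+', '|', '^']
Total: 7

7


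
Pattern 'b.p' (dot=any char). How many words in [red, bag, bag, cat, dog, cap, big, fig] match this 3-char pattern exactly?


Pattern 'b.p' means: starts with 'b', any single char, ends with 'p'.
Checking each word (must be exactly 3 chars):
  'red' (len=3): no
  'bag' (len=3): no
  'bag' (len=3): no
  'cat' (len=3): no
  'dog' (len=3): no
  'cap' (len=3): no
  'big' (len=3): no
  'fig' (len=3): no
Matching words: []
Total: 0

0


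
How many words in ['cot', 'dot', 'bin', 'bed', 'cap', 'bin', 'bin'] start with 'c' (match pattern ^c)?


Pattern ^c anchors to start of word. Check which words begin with 'c':
  'cot' -> MATCH (starts with 'c')
  'dot' -> no
  'bin' -> no
  'bed' -> no
  'cap' -> MATCH (starts with 'c')
  'bin' -> no
  'bin' -> no
Matching words: ['cot', 'cap']
Count: 2

2


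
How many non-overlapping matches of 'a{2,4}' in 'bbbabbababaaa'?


Pattern 'a{2,4}' matches between 2 and 4 consecutive a's (greedy).
String: 'bbbabbababaaa'
Finding runs of a's and applying greedy matching:
  Run at pos 3: 'a' (length 1)
  Run at pos 6: 'a' (length 1)
  Run at pos 8: 'a' (length 1)
  Run at pos 10: 'aaa' (length 3)
Matches: ['aaa']
Count: 1

1


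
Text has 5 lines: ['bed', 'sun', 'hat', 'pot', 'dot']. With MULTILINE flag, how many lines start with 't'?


With MULTILINE flag, ^ matches the start of each line.
Lines: ['bed', 'sun', 'hat', 'pot', 'dot']
Checking which lines start with 't':
  Line 1: 'bed' -> no
  Line 2: 'sun' -> no
  Line 3: 'hat' -> no
  Line 4: 'pot' -> no
  Line 5: 'dot' -> no
Matching lines: []
Count: 0

0


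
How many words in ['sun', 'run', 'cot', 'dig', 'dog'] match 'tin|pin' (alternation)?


Alternation 'tin|pin' matches either 'tin' or 'pin'.
Checking each word:
  'sun' -> no
  'run' -> no
  'cot' -> no
  'dig' -> no
  'dog' -> no
Matches: []
Count: 0

0


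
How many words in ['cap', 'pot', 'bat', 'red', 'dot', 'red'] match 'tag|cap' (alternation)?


Alternation 'tag|cap' matches either 'tag' or 'cap'.
Checking each word:
  'cap' -> MATCH
  'pot' -> no
  'bat' -> no
  'red' -> no
  'dot' -> no
  'red' -> no
Matches: ['cap']
Count: 1

1


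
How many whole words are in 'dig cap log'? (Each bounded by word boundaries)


Word boundaries (\b) mark the start/end of each word.
Text: 'dig cap log'
Splitting by whitespace:
  Word 1: 'dig'
  Word 2: 'cap'
  Word 3: 'log'
Total whole words: 3

3


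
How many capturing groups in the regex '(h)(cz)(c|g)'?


To count capturing groups, count each '(' that starts a group.
Pattern: '(h)(cz)(c|g)'
Walking through the pattern:
  Position 0: '(' -> group #1
  Position 3: '(' -> group #2
  Position 7: '(' -> group #3
Total capturing groups: 3

3


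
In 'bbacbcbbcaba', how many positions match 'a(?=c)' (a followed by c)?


Lookahead 'a(?=c)' matches 'a' only when followed by 'c'.
String: 'bbacbcbbcaba'
Checking each position where char is 'a':
  pos 2: 'a' -> MATCH (next='c')
  pos 9: 'a' -> no (next='b')
Matching positions: [2]
Count: 1

1


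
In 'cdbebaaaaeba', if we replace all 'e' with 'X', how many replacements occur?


re.sub('e', 'X', text) replaces every occurrence of 'e' with 'X'.
Text: 'cdbebaaaaeba'
Scanning for 'e':
  pos 3: 'e' -> replacement #1
  pos 9: 'e' -> replacement #2
Total replacements: 2

2


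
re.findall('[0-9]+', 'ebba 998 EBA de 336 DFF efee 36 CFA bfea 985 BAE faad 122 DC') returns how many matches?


Pattern '[0-9]+' finds one or more digits.
Text: 'ebba 998 EBA de 336 DFF efee 36 CFA bfea 985 BAE faad 122 DC'
Scanning for matches:
  Match 1: '998'
  Match 2: '336'
  Match 3: '36'
  Match 4: '985'
  Match 5: '122'
Total matches: 5

5


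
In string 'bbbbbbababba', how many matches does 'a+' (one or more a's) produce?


Pattern 'a+' matches one or more consecutive a's.
String: 'bbbbbbababba'
Scanning for runs of a:
  Match 1: 'a' (length 1)
  Match 2: 'a' (length 1)
  Match 3: 'a' (length 1)
Total matches: 3

3


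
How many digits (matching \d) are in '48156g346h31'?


\d matches any digit 0-9.
Scanning '48156g346h31':
  pos 0: '4' -> DIGIT
  pos 1: '8' -> DIGIT
  pos 2: '1' -> DIGIT
  pos 3: '5' -> DIGIT
  pos 4: '6' -> DIGIT
  pos 6: '3' -> DIGIT
  pos 7: '4' -> DIGIT
  pos 8: '6' -> DIGIT
  pos 10: '3' -> DIGIT
  pos 11: '1' -> DIGIT
Digits found: ['4', '8', '1', '5', '6', '3', '4', '6', '3', '1']
Total: 10

10


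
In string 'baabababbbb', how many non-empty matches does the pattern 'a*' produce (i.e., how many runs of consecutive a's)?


Pattern 'a*' matches zero or more a's. We want non-empty runs of consecutive a's.
String: 'baabababbbb'
Walking through the string to find runs of a's:
  Run 1: positions 1-2 -> 'aa'
  Run 2: positions 4-4 -> 'a'
  Run 3: positions 6-6 -> 'a'
Non-empty runs found: ['aa', 'a', 'a']
Count: 3

3


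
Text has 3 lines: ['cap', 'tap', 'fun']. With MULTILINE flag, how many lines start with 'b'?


With MULTILINE flag, ^ matches the start of each line.
Lines: ['cap', 'tap', 'fun']
Checking which lines start with 'b':
  Line 1: 'cap' -> no
  Line 2: 'tap' -> no
  Line 3: 'fun' -> no
Matching lines: []
Count: 0

0


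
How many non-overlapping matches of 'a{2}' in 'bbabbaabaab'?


Pattern 'a{2}' matches exactly 2 consecutive a's (greedy, non-overlapping).
String: 'bbabbaabaab'
Scanning for runs of a's:
  Run at pos 2: 'a' (length 1) -> 0 match(es)
  Run at pos 5: 'aa' (length 2) -> 1 match(es)
  Run at pos 8: 'aa' (length 2) -> 1 match(es)
Matches found: ['aa', 'aa']
Total: 2

2


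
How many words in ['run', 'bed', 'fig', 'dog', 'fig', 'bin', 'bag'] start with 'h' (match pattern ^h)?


Pattern ^h anchors to start of word. Check which words begin with 'h':
  'run' -> no
  'bed' -> no
  'fig' -> no
  'dog' -> no
  'fig' -> no
  'bin' -> no
  'bag' -> no
Matching words: []
Count: 0

0


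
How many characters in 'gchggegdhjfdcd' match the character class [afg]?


Character class [afg] matches any of: {a, f, g}
Scanning string 'gchggegdhjfdcd' character by character:
  pos 0: 'g' -> MATCH
  pos 1: 'c' -> no
  pos 2: 'h' -> no
  pos 3: 'g' -> MATCH
  pos 4: 'g' -> MATCH
  pos 5: 'e' -> no
  pos 6: 'g' -> MATCH
  pos 7: 'd' -> no
  pos 8: 'h' -> no
  pos 9: 'j' -> no
  pos 10: 'f' -> MATCH
  pos 11: 'd' -> no
  pos 12: 'c' -> no
  pos 13: 'd' -> no
Total matches: 5

5


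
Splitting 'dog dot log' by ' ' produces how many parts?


Splitting by ' ' breaks the string at each occurrence of the separator.
Text: 'dog dot log'
Parts after split:
  Part 1: 'dog'
  Part 2: 'dot'
  Part 3: 'log'
Total parts: 3

3


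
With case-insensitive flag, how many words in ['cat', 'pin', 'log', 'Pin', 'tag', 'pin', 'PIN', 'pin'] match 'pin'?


Case-insensitive matching: compare each word's lowercase form to 'pin'.
  'cat' -> lower='cat' -> no
  'pin' -> lower='pin' -> MATCH
  'log' -> lower='log' -> no
  'Pin' -> lower='pin' -> MATCH
  'tag' -> lower='tag' -> no
  'pin' -> lower='pin' -> MATCH
  'PIN' -> lower='pin' -> MATCH
  'pin' -> lower='pin' -> MATCH
Matches: ['pin', 'Pin', 'pin', 'PIN', 'pin']
Count: 5

5


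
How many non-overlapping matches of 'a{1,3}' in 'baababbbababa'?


Pattern 'a{1,3}' matches between 1 and 3 consecutive a's (greedy).
String: 'baababbbababa'
Finding runs of a's and applying greedy matching:
  Run at pos 1: 'aa' (length 2)
  Run at pos 4: 'a' (length 1)
  Run at pos 8: 'a' (length 1)
  Run at pos 10: 'a' (length 1)
  Run at pos 12: 'a' (length 1)
Matches: ['aa', 'a', 'a', 'a', 'a']
Count: 5

5


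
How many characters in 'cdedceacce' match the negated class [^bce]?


Negated class [^bce] matches any char NOT in {b, c, e}
Scanning 'cdedceacce':
  pos 0: 'c' -> no (excluded)
  pos 1: 'd' -> MATCH
  pos 2: 'e' -> no (excluded)
  pos 3: 'd' -> MATCH
  pos 4: 'c' -> no (excluded)
  pos 5: 'e' -> no (excluded)
  pos 6: 'a' -> MATCH
  pos 7: 'c' -> no (excluded)
  pos 8: 'c' -> no (excluded)
  pos 9: 'e' -> no (excluded)
Total matches: 3

3


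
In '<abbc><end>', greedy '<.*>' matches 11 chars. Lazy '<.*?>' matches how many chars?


Greedy '<.*>' tries to match as MUCH as possible.
Lazy '<.*?>' tries to match as LITTLE as possible.

String: '<abbc><end>'
Greedy '<.*>' starts at first '<' and extends to the LAST '>': '<abbc><end>' (11 chars)
Lazy '<.*?>' starts at first '<' and stops at the FIRST '>': '<abbc>' (6 chars)

6


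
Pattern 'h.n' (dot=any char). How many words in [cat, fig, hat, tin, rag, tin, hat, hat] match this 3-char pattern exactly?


Pattern 'h.n' means: starts with 'h', any single char, ends with 'n'.
Checking each word (must be exactly 3 chars):
  'cat' (len=3): no
  'fig' (len=3): no
  'hat' (len=3): no
  'tin' (len=3): no
  'rag' (len=3): no
  'tin' (len=3): no
  'hat' (len=3): no
  'hat' (len=3): no
Matching words: []
Total: 0

0


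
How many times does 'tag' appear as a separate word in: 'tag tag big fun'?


Scanning each word for exact match 'tag':
  Word 1: 'tag' -> MATCH
  Word 2: 'tag' -> MATCH
  Word 3: 'big' -> no
  Word 4: 'fun' -> no
Total matches: 2

2


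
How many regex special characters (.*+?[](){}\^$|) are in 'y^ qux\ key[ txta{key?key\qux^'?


Regex special characters are: . * + ? [ ] ( ) { } \ ^ $ |
Scanning 'y^ qux\ key[ txta{key?key\qux^':
  pos 1: '^' -> SPECIAL
  pos 6: '\' -> SPECIAL
  pos 11: '[' -> SPECIAL
  pos 17: '{' -> SPECIAL
  pos 21: '?' -> SPECIAL
  pos 25: '\' -> SPECIAL
  pos 29: '^' -> SPECIAL
Special chars found: ['^', '\\', '[', '{', '?', '\\', '^']
Total: 7

7


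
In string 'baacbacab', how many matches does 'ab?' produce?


Pattern 'ab?' matches 'a' optionally followed by 'b'.
String: 'baacbacab'
Scanning left to right for 'a' then checking next char:
  Match 1: 'a' (a not followed by b)
  Match 2: 'a' (a not followed by b)
  Match 3: 'a' (a not followed by b)
  Match 4: 'ab' (a followed by b)
Total matches: 4

4


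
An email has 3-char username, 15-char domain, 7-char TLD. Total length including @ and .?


An email address has format: username@domain.tld
Username length: 3
'@' character: 1
Domain length: 15
'.' character: 1
TLD length: 7
Total = 3 + 1 + 15 + 1 + 7 = 27

27


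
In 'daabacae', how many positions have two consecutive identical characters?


Looking for consecutive identical characters in 'daabacae':
  pos 0-1: 'd' vs 'a' -> different
  pos 1-2: 'a' vs 'a' -> MATCH ('aa')
  pos 2-3: 'a' vs 'b' -> different
  pos 3-4: 'b' vs 'a' -> different
  pos 4-5: 'a' vs 'c' -> different
  pos 5-6: 'c' vs 'a' -> different
  pos 6-7: 'a' vs 'e' -> different
Consecutive identical pairs: ['aa']
Count: 1

1


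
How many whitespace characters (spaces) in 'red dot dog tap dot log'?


\s matches whitespace characters (spaces, tabs, etc.).
Text: 'red dot dog tap dot log'
This text has 6 words separated by spaces.
Number of spaces = number of words - 1 = 6 - 1 = 5

5


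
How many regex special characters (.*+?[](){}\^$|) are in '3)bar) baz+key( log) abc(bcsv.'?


Regex special characters are: . * + ? [ ] ( ) { } \ ^ $ |
Scanning '3)bar) baz+key( log) abc(bcsv.':
  pos 1: ')' -> SPECIAL
  pos 5: ')' -> SPECIAL
  pos 10: '+' -> SPECIAL
  pos 14: '(' -> SPECIAL
  pos 19: ')' -> SPECIAL
  pos 24: '(' -> SPECIAL
  pos 29: '.' -> SPECIAL
Special chars found: [')', ')', '+', '(', ')', '(', '.']
Total: 7

7


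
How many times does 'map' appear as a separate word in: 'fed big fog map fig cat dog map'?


Scanning each word for exact match 'map':
  Word 1: 'fed' -> no
  Word 2: 'big' -> no
  Word 3: 'fog' -> no
  Word 4: 'map' -> MATCH
  Word 5: 'fig' -> no
  Word 6: 'cat' -> no
  Word 7: 'dog' -> no
  Word 8: 'map' -> MATCH
Total matches: 2

2


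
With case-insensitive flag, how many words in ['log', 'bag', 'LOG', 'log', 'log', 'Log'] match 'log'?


Case-insensitive matching: compare each word's lowercase form to 'log'.
  'log' -> lower='log' -> MATCH
  'bag' -> lower='bag' -> no
  'LOG' -> lower='log' -> MATCH
  'log' -> lower='log' -> MATCH
  'log' -> lower='log' -> MATCH
  'Log' -> lower='log' -> MATCH
Matches: ['log', 'LOG', 'log', 'log', 'Log']
Count: 5

5


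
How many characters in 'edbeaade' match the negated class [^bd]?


Negated class [^bd] matches any char NOT in {b, d}
Scanning 'edbeaade':
  pos 0: 'e' -> MATCH
  pos 1: 'd' -> no (excluded)
  pos 2: 'b' -> no (excluded)
  pos 3: 'e' -> MATCH
  pos 4: 'a' -> MATCH
  pos 5: 'a' -> MATCH
  pos 6: 'd' -> no (excluded)
  pos 7: 'e' -> MATCH
Total matches: 5

5


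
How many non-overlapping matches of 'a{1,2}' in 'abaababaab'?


Pattern 'a{1,2}' matches between 1 and 2 consecutive a's (greedy).
String: 'abaababaab'
Finding runs of a's and applying greedy matching:
  Run at pos 0: 'a' (length 1)
  Run at pos 2: 'aa' (length 2)
  Run at pos 5: 'a' (length 1)
  Run at pos 7: 'aa' (length 2)
Matches: ['a', 'aa', 'a', 'aa']
Count: 4

4


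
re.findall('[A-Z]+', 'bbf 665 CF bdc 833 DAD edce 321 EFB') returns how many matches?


Pattern '[A-Z]+' finds one or more uppercase letters.
Text: 'bbf 665 CF bdc 833 DAD edce 321 EFB'
Scanning for matches:
  Match 1: 'CF'
  Match 2: 'DAD'
  Match 3: 'EFB'
Total matches: 3

3


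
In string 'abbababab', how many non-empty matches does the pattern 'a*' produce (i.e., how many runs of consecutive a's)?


Pattern 'a*' matches zero or more a's. We want non-empty runs of consecutive a's.
String: 'abbababab'
Walking through the string to find runs of a's:
  Run 1: positions 0-0 -> 'a'
  Run 2: positions 3-3 -> 'a'
  Run 3: positions 5-5 -> 'a'
  Run 4: positions 7-7 -> 'a'
Non-empty runs found: ['a', 'a', 'a', 'a']
Count: 4

4


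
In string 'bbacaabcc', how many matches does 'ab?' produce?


Pattern 'ab?' matches 'a' optionally followed by 'b'.
String: 'bbacaabcc'
Scanning left to right for 'a' then checking next char:
  Match 1: 'a' (a not followed by b)
  Match 2: 'a' (a not followed by b)
  Match 3: 'ab' (a followed by b)
Total matches: 3

3


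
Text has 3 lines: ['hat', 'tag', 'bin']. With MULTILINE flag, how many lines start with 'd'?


With MULTILINE flag, ^ matches the start of each line.
Lines: ['hat', 'tag', 'bin']
Checking which lines start with 'd':
  Line 1: 'hat' -> no
  Line 2: 'tag' -> no
  Line 3: 'bin' -> no
Matching lines: []
Count: 0

0


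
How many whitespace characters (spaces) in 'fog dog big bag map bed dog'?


\s matches whitespace characters (spaces, tabs, etc.).
Text: 'fog dog big bag map bed dog'
This text has 7 words separated by spaces.
Number of spaces = number of words - 1 = 7 - 1 = 6

6


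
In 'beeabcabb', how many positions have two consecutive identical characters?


Looking for consecutive identical characters in 'beeabcabb':
  pos 0-1: 'b' vs 'e' -> different
  pos 1-2: 'e' vs 'e' -> MATCH ('ee')
  pos 2-3: 'e' vs 'a' -> different
  pos 3-4: 'a' vs 'b' -> different
  pos 4-5: 'b' vs 'c' -> different
  pos 5-6: 'c' vs 'a' -> different
  pos 6-7: 'a' vs 'b' -> different
  pos 7-8: 'b' vs 'b' -> MATCH ('bb')
Consecutive identical pairs: ['ee', 'bb']
Count: 2

2


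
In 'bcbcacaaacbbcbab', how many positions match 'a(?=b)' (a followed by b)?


Lookahead 'a(?=b)' matches 'a' only when followed by 'b'.
String: 'bcbcacaaacbbcbab'
Checking each position where char is 'a':
  pos 4: 'a' -> no (next='c')
  pos 6: 'a' -> no (next='a')
  pos 7: 'a' -> no (next='a')
  pos 8: 'a' -> no (next='c')
  pos 14: 'a' -> MATCH (next='b')
Matching positions: [14]
Count: 1

1


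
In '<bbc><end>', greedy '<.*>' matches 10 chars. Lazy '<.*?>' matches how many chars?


Greedy '<.*>' tries to match as MUCH as possible.
Lazy '<.*?>' tries to match as LITTLE as possible.

String: '<bbc><end>'
Greedy '<.*>' starts at first '<' and extends to the LAST '>': '<bbc><end>' (10 chars)
Lazy '<.*?>' starts at first '<' and stops at the FIRST '>': '<bbc>' (5 chars)

5


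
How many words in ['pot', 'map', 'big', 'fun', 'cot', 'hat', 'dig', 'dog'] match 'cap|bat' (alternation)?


Alternation 'cap|bat' matches either 'cap' or 'bat'.
Checking each word:
  'pot' -> no
  'map' -> no
  'big' -> no
  'fun' -> no
  'cot' -> no
  'hat' -> no
  'dig' -> no
  'dog' -> no
Matches: []
Count: 0

0


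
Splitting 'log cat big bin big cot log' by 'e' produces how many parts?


Splitting by 'e' breaks the string at each occurrence of the separator.
Text: 'log cat big bin big cot log'
Parts after split:
  Part 1: 'log cat big bin big cot log'
Total parts: 1

1


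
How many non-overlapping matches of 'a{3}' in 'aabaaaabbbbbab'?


Pattern 'a{3}' matches exactly 3 consecutive a's (greedy, non-overlapping).
String: 'aabaaaabbbbbab'
Scanning for runs of a's:
  Run at pos 0: 'aa' (length 2) -> 0 match(es)
  Run at pos 3: 'aaaa' (length 4) -> 1 match(es)
  Run at pos 12: 'a' (length 1) -> 0 match(es)
Matches found: ['aaa']
Total: 1

1


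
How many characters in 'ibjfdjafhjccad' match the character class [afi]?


Character class [afi] matches any of: {a, f, i}
Scanning string 'ibjfdjafhjccad' character by character:
  pos 0: 'i' -> MATCH
  pos 1: 'b' -> no
  pos 2: 'j' -> no
  pos 3: 'f' -> MATCH
  pos 4: 'd' -> no
  pos 5: 'j' -> no
  pos 6: 'a' -> MATCH
  pos 7: 'f' -> MATCH
  pos 8: 'h' -> no
  pos 9: 'j' -> no
  pos 10: 'c' -> no
  pos 11: 'c' -> no
  pos 12: 'a' -> MATCH
  pos 13: 'd' -> no
Total matches: 5

5


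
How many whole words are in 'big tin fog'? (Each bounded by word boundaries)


Word boundaries (\b) mark the start/end of each word.
Text: 'big tin fog'
Splitting by whitespace:
  Word 1: 'big'
  Word 2: 'tin'
  Word 3: 'fog'
Total whole words: 3

3


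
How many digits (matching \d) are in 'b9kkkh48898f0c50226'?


\d matches any digit 0-9.
Scanning 'b9kkkh48898f0c50226':
  pos 1: '9' -> DIGIT
  pos 6: '4' -> DIGIT
  pos 7: '8' -> DIGIT
  pos 8: '8' -> DIGIT
  pos 9: '9' -> DIGIT
  pos 10: '8' -> DIGIT
  pos 12: '0' -> DIGIT
  pos 14: '5' -> DIGIT
  pos 15: '0' -> DIGIT
  pos 16: '2' -> DIGIT
  pos 17: '2' -> DIGIT
  pos 18: '6' -> DIGIT
Digits found: ['9', '4', '8', '8', '9', '8', '0', '5', '0', '2', '2', '6']
Total: 12

12


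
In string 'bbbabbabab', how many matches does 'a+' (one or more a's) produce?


Pattern 'a+' matches one or more consecutive a's.
String: 'bbbabbabab'
Scanning for runs of a:
  Match 1: 'a' (length 1)
  Match 2: 'a' (length 1)
  Match 3: 'a' (length 1)
Total matches: 3

3


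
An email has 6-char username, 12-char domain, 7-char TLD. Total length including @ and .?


An email address has format: username@domain.tld
Username length: 6
'@' character: 1
Domain length: 12
'.' character: 1
TLD length: 7
Total = 6 + 1 + 12 + 1 + 7 = 27

27


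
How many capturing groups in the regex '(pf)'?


To count capturing groups, count each '(' that starts a group.
Pattern: '(pf)'
Walking through the pattern:
  Position 0: '(' -> group #1
Total capturing groups: 1

1


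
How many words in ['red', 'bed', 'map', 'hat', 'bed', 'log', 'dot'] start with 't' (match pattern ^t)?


Pattern ^t anchors to start of word. Check which words begin with 't':
  'red' -> no
  'bed' -> no
  'map' -> no
  'hat' -> no
  'bed' -> no
  'log' -> no
  'dot' -> no
Matching words: []
Count: 0

0


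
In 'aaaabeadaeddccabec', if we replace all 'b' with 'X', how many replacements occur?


re.sub('b', 'X', text) replaces every occurrence of 'b' with 'X'.
Text: 'aaaabeadaeddccabec'
Scanning for 'b':
  pos 4: 'b' -> replacement #1
  pos 15: 'b' -> replacement #2
Total replacements: 2

2


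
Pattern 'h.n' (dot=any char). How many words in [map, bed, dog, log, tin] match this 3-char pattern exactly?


Pattern 'h.n' means: starts with 'h', any single char, ends with 'n'.
Checking each word (must be exactly 3 chars):
  'map' (len=3): no
  'bed' (len=3): no
  'dog' (len=3): no
  'log' (len=3): no
  'tin' (len=3): no
Matching words: []
Total: 0

0


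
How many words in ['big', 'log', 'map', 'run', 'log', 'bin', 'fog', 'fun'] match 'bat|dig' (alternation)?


Alternation 'bat|dig' matches either 'bat' or 'dig'.
Checking each word:
  'big' -> no
  'log' -> no
  'map' -> no
  'run' -> no
  'log' -> no
  'bin' -> no
  'fog' -> no
  'fun' -> no
Matches: []
Count: 0

0


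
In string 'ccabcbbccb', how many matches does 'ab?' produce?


Pattern 'ab?' matches 'a' optionally followed by 'b'.
String: 'ccabcbbccb'
Scanning left to right for 'a' then checking next char:
  Match 1: 'ab' (a followed by b)
Total matches: 1

1


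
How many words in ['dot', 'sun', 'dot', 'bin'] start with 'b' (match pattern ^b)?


Pattern ^b anchors to start of word. Check which words begin with 'b':
  'dot' -> no
  'sun' -> no
  'dot' -> no
  'bin' -> MATCH (starts with 'b')
Matching words: ['bin']
Count: 1

1


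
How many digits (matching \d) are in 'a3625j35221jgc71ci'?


\d matches any digit 0-9.
Scanning 'a3625j35221jgc71ci':
  pos 1: '3' -> DIGIT
  pos 2: '6' -> DIGIT
  pos 3: '2' -> DIGIT
  pos 4: '5' -> DIGIT
  pos 6: '3' -> DIGIT
  pos 7: '5' -> DIGIT
  pos 8: '2' -> DIGIT
  pos 9: '2' -> DIGIT
  pos 10: '1' -> DIGIT
  pos 14: '7' -> DIGIT
  pos 15: '1' -> DIGIT
Digits found: ['3', '6', '2', '5', '3', '5', '2', '2', '1', '7', '1']
Total: 11

11


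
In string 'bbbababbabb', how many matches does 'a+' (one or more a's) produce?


Pattern 'a+' matches one or more consecutive a's.
String: 'bbbababbabb'
Scanning for runs of a:
  Match 1: 'a' (length 1)
  Match 2: 'a' (length 1)
  Match 3: 'a' (length 1)
Total matches: 3

3


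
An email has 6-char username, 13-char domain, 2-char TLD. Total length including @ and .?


An email address has format: username@domain.tld
Username length: 6
'@' character: 1
Domain length: 13
'.' character: 1
TLD length: 2
Total = 6 + 1 + 13 + 1 + 2 = 23

23


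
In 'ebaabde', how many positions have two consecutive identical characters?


Looking for consecutive identical characters in 'ebaabde':
  pos 0-1: 'e' vs 'b' -> different
  pos 1-2: 'b' vs 'a' -> different
  pos 2-3: 'a' vs 'a' -> MATCH ('aa')
  pos 3-4: 'a' vs 'b' -> different
  pos 4-5: 'b' vs 'd' -> different
  pos 5-6: 'd' vs 'e' -> different
Consecutive identical pairs: ['aa']
Count: 1

1


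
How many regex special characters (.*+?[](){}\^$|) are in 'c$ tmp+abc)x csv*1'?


Regex special characters are: . * + ? [ ] ( ) { } \ ^ $ |
Scanning 'c$ tmp+abc)x csv*1':
  pos 1: '$' -> SPECIAL
  pos 6: '+' -> SPECIAL
  pos 10: ')' -> SPECIAL
  pos 16: '*' -> SPECIAL
Special chars found: ['$', '+', ')', '*']
Total: 4

4


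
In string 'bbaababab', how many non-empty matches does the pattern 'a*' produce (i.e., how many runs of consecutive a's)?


Pattern 'a*' matches zero or more a's. We want non-empty runs of consecutive a's.
String: 'bbaababab'
Walking through the string to find runs of a's:
  Run 1: positions 2-3 -> 'aa'
  Run 2: positions 5-5 -> 'a'
  Run 3: positions 7-7 -> 'a'
Non-empty runs found: ['aa', 'a', 'a']
Count: 3

3


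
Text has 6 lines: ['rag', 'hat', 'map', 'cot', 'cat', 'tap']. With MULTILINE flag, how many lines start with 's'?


With MULTILINE flag, ^ matches the start of each line.
Lines: ['rag', 'hat', 'map', 'cot', 'cat', 'tap']
Checking which lines start with 's':
  Line 1: 'rag' -> no
  Line 2: 'hat' -> no
  Line 3: 'map' -> no
  Line 4: 'cot' -> no
  Line 5: 'cat' -> no
  Line 6: 'tap' -> no
Matching lines: []
Count: 0

0


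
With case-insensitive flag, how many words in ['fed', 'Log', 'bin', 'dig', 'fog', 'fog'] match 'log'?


Case-insensitive matching: compare each word's lowercase form to 'log'.
  'fed' -> lower='fed' -> no
  'Log' -> lower='log' -> MATCH
  'bin' -> lower='bin' -> no
  'dig' -> lower='dig' -> no
  'fog' -> lower='fog' -> no
  'fog' -> lower='fog' -> no
Matches: ['Log']
Count: 1

1


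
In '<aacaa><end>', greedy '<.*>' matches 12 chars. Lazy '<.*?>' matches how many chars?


Greedy '<.*>' tries to match as MUCH as possible.
Lazy '<.*?>' tries to match as LITTLE as possible.

String: '<aacaa><end>'
Greedy '<.*>' starts at first '<' and extends to the LAST '>': '<aacaa><end>' (12 chars)
Lazy '<.*?>' starts at first '<' and stops at the FIRST '>': '<aacaa>' (7 chars)

7


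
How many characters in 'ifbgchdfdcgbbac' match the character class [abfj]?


Character class [abfj] matches any of: {a, b, f, j}
Scanning string 'ifbgchdfdcgbbac' character by character:
  pos 0: 'i' -> no
  pos 1: 'f' -> MATCH
  pos 2: 'b' -> MATCH
  pos 3: 'g' -> no
  pos 4: 'c' -> no
  pos 5: 'h' -> no
  pos 6: 'd' -> no
  pos 7: 'f' -> MATCH
  pos 8: 'd' -> no
  pos 9: 'c' -> no
  pos 10: 'g' -> no
  pos 11: 'b' -> MATCH
  pos 12: 'b' -> MATCH
  pos 13: 'a' -> MATCH
  pos 14: 'c' -> no
Total matches: 6

6


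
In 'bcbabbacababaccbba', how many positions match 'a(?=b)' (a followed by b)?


Lookahead 'a(?=b)' matches 'a' only when followed by 'b'.
String: 'bcbabbacababaccbba'
Checking each position where char is 'a':
  pos 3: 'a' -> MATCH (next='b')
  pos 6: 'a' -> no (next='c')
  pos 8: 'a' -> MATCH (next='b')
  pos 10: 'a' -> MATCH (next='b')
  pos 12: 'a' -> no (next='c')
Matching positions: [3, 8, 10]
Count: 3

3


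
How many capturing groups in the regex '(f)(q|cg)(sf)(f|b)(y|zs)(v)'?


To count capturing groups, count each '(' that starts a group.
Pattern: '(f)(q|cg)(sf)(f|b)(y|zs)(v)'
Walking through the pattern:
  Position 0: '(' -> group #1
  Position 3: '(' -> group #2
  Position 9: '(' -> group #3
  Position 13: '(' -> group #4
  Position 18: '(' -> group #5
  Position 24: '(' -> group #6
Total capturing groups: 6

6


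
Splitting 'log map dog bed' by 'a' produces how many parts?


Splitting by 'a' breaks the string at each occurrence of the separator.
Text: 'log map dog bed'
Parts after split:
  Part 1: 'log m'
  Part 2: 'p dog bed'
Total parts: 2

2


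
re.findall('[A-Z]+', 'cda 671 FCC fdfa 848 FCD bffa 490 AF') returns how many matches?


Pattern '[A-Z]+' finds one or more uppercase letters.
Text: 'cda 671 FCC fdfa 848 FCD bffa 490 AF'
Scanning for matches:
  Match 1: 'FCC'
  Match 2: 'FCD'
  Match 3: 'AF'
Total matches: 3

3


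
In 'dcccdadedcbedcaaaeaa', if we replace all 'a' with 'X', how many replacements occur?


re.sub('a', 'X', text) replaces every occurrence of 'a' with 'X'.
Text: 'dcccdadedcbedcaaaeaa'
Scanning for 'a':
  pos 5: 'a' -> replacement #1
  pos 14: 'a' -> replacement #2
  pos 15: 'a' -> replacement #3
  pos 16: 'a' -> replacement #4
  pos 18: 'a' -> replacement #5
  pos 19: 'a' -> replacement #6
Total replacements: 6

6


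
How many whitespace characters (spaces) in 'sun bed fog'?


\s matches whitespace characters (spaces, tabs, etc.).
Text: 'sun bed fog'
This text has 3 words separated by spaces.
Number of spaces = number of words - 1 = 3 - 1 = 2

2


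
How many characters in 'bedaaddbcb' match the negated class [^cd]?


Negated class [^cd] matches any char NOT in {c, d}
Scanning 'bedaaddbcb':
  pos 0: 'b' -> MATCH
  pos 1: 'e' -> MATCH
  pos 2: 'd' -> no (excluded)
  pos 3: 'a' -> MATCH
  pos 4: 'a' -> MATCH
  pos 5: 'd' -> no (excluded)
  pos 6: 'd' -> no (excluded)
  pos 7: 'b' -> MATCH
  pos 8: 'c' -> no (excluded)
  pos 9: 'b' -> MATCH
Total matches: 6

6


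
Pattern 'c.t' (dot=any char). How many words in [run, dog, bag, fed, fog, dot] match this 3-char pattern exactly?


Pattern 'c.t' means: starts with 'c', any single char, ends with 't'.
Checking each word (must be exactly 3 chars):
  'run' (len=3): no
  'dog' (len=3): no
  'bag' (len=3): no
  'fed' (len=3): no
  'fog' (len=3): no
  'dot' (len=3): no
Matching words: []
Total: 0

0


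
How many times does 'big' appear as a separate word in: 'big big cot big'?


Scanning each word for exact match 'big':
  Word 1: 'big' -> MATCH
  Word 2: 'big' -> MATCH
  Word 3: 'cot' -> no
  Word 4: 'big' -> MATCH
Total matches: 3

3


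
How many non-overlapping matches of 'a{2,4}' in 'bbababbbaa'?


Pattern 'a{2,4}' matches between 2 and 4 consecutive a's (greedy).
String: 'bbababbbaa'
Finding runs of a's and applying greedy matching:
  Run at pos 2: 'a' (length 1)
  Run at pos 4: 'a' (length 1)
  Run at pos 8: 'aa' (length 2)
Matches: ['aa']
Count: 1

1


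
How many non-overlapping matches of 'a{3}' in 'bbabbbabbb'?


Pattern 'a{3}' matches exactly 3 consecutive a's (greedy, non-overlapping).
String: 'bbabbbabbb'
Scanning for runs of a's:
  Run at pos 2: 'a' (length 1) -> 0 match(es)
  Run at pos 6: 'a' (length 1) -> 0 match(es)
Matches found: []
Total: 0

0


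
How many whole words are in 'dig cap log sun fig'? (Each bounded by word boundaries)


Word boundaries (\b) mark the start/end of each word.
Text: 'dig cap log sun fig'
Splitting by whitespace:
  Word 1: 'dig'
  Word 2: 'cap'
  Word 3: 'log'
  Word 4: 'sun'
  Word 5: 'fig'
Total whole words: 5

5


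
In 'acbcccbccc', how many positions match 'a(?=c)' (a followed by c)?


Lookahead 'a(?=c)' matches 'a' only when followed by 'c'.
String: 'acbcccbccc'
Checking each position where char is 'a':
  pos 0: 'a' -> MATCH (next='c')
Matching positions: [0]
Count: 1

1


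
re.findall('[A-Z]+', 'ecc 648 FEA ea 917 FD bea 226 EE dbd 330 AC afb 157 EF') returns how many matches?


Pattern '[A-Z]+' finds one or more uppercase letters.
Text: 'ecc 648 FEA ea 917 FD bea 226 EE dbd 330 AC afb 157 EF'
Scanning for matches:
  Match 1: 'FEA'
  Match 2: 'FD'
  Match 3: 'EE'
  Match 4: 'AC'
  Match 5: 'EF'
Total matches: 5

5


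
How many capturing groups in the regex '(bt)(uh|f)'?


To count capturing groups, count each '(' that starts a group.
Pattern: '(bt)(uh|f)'
Walking through the pattern:
  Position 0: '(' -> group #1
  Position 4: '(' -> group #2
Total capturing groups: 2

2
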